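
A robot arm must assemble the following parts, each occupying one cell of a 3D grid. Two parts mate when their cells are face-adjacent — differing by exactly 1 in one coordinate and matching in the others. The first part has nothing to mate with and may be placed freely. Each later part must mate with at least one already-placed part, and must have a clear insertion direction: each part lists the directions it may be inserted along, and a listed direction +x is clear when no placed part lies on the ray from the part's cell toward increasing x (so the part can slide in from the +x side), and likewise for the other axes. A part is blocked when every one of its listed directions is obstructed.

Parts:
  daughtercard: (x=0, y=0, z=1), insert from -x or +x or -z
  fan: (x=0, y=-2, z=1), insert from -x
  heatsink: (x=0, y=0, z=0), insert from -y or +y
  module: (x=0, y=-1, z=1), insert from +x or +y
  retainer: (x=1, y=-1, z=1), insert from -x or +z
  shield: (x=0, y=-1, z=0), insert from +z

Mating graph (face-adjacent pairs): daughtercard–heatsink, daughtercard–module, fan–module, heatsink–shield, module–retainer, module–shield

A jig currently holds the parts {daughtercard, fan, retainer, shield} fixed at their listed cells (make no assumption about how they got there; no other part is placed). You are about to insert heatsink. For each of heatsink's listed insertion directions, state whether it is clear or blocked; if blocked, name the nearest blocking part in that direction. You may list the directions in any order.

-y: nearest on ray is shield@(0, -1, 0) ⇒ blocked
+y: ray from heatsink(0, 0, 0) has no placed part ⇒ clear

+y: clear; -y: blocked by shield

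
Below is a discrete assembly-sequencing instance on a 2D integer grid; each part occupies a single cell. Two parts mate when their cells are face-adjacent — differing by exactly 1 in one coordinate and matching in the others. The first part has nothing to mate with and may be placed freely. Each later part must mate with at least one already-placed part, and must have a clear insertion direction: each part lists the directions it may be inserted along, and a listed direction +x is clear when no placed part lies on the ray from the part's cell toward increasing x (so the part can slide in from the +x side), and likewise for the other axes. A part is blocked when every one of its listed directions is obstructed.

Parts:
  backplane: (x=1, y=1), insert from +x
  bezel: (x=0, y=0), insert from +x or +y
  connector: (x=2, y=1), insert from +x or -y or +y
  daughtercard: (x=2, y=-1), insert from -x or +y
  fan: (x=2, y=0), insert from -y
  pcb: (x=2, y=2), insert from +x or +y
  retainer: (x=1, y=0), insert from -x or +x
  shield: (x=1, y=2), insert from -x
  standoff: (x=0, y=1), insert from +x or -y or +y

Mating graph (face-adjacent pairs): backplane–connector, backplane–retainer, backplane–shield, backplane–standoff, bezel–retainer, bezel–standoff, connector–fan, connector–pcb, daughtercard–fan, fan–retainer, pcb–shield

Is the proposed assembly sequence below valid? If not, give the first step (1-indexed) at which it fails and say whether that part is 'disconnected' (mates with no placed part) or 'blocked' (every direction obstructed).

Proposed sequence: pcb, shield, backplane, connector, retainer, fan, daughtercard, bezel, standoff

1. pcb@(2, 2) [+x clear] — {pcb}
2. shield@(1, 2) [-x clear] — {pcb, shield}
3. backplane@(1, 1) [+x clear] — {backplane, pcb, shield}
4. connector@(2, 1) [+x clear] — {backplane, connector, pcb, shield}
5. retainer@(1, 0) [-x clear] — {backplane, connector, pcb, retainer, shield}
6. fan@(2, 0) [-y clear] — {backplane, connector, fan, pcb, retainer, shield}
7. daughtercard@(2, -1) [-x clear] — {backplane, connector, daughtercard, fan, pcb, retainer, shield}
8. bezel@(0, 0) [+y clear] — {backplane, bezel, connector, daughtercard, fan, pcb, retainer, shield}
9. standoff@(0, 1) [+y clear] — {backplane, bezel, connector, daughtercard, fan, pcb, retainer, shield, standoff}

Valid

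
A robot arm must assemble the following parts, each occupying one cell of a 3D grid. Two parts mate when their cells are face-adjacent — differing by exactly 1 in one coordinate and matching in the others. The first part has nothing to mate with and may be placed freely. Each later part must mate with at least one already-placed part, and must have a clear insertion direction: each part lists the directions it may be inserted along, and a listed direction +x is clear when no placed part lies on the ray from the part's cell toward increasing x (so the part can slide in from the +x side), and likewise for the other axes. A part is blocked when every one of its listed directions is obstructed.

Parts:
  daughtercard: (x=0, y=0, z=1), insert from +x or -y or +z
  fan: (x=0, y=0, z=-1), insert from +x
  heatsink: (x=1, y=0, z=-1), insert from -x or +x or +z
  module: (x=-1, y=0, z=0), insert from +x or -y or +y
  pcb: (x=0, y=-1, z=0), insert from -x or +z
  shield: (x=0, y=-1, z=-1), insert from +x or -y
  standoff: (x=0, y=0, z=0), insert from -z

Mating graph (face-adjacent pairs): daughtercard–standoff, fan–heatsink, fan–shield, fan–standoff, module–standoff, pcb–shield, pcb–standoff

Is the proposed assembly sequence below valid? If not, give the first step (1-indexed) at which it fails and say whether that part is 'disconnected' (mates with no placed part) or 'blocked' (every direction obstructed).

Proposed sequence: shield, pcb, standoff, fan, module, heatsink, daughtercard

Valid

1. shield@(0, -1, -1) [+x clear] — {shield}
2. pcb@(0, -1, 0) [-x clear] — {pcb, shield}
3. standoff@(0, 0, 0) [-z clear] — {pcb, shield, standoff}
4. fan@(0, 0, -1) [+x clear] — {fan, pcb, shield, standoff}
5. module@(-1, 0, 0) [-y clear] — {fan, module, pcb, shield, standoff}
6. heatsink@(1, 0, -1) [+x clear] — {fan, heatsink, module, pcb, shield, standoff}
7. daughtercard@(0, 0, 1) [+x clear] — {daughtercard, fan, heatsink, module, pcb, shield, standoff}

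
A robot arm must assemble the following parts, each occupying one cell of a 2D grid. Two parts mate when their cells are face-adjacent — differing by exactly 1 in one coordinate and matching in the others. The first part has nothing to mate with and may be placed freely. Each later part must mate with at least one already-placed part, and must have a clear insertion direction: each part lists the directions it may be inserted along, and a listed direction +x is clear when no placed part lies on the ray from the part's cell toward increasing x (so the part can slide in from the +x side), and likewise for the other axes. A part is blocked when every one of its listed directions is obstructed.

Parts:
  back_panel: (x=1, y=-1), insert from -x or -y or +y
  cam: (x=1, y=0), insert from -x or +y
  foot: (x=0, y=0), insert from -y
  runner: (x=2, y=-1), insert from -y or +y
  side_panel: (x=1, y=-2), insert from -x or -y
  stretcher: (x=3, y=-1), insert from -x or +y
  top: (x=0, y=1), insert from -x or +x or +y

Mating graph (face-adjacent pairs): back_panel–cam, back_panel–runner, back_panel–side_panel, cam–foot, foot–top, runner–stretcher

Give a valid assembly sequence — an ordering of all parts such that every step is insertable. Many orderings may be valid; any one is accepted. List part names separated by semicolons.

top; foot; cam; back_panel; side_panel; runner; stretcher

1. top@(0, 1) [-x clear] — {top}
2. foot@(0, 0) [-y clear] — {foot, top}
3. cam@(1, 0) [+y clear] — {cam, foot, top}
4. back_panel@(1, -1) [-x clear] — {back_panel, cam, foot, top}
5. side_panel@(1, -2) [-x clear] — {back_panel, cam, foot, side_panel, top}
6. runner@(2, -1) [-y clear] — {back_panel, cam, foot, runner, side_panel, top}
7. stretcher@(3, -1) [+y clear] — {back_panel, cam, foot, runner, side_panel, stretcher, top}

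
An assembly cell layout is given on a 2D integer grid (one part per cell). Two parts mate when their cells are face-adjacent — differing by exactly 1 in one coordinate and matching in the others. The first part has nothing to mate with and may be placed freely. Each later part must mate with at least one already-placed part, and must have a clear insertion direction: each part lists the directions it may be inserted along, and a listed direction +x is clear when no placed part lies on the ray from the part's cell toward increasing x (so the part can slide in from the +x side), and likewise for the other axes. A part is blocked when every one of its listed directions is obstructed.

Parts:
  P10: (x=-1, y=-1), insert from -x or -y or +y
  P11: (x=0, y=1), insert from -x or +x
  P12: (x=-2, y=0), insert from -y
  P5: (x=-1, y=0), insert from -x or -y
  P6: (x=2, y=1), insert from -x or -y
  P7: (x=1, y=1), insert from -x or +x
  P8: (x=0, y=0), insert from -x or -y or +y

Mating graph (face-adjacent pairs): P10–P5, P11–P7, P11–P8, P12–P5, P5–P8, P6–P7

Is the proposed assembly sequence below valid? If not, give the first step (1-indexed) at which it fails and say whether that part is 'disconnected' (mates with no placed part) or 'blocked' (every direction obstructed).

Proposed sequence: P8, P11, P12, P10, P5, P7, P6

Invalid at step 3 (disconnected)

1. P8@(0, 0) [-x clear] — {P8}
2. P11@(0, 1) [-x clear] — {P11, P8}
3. P12@(-2, 0) — no placed neighbour ⇒ disconnected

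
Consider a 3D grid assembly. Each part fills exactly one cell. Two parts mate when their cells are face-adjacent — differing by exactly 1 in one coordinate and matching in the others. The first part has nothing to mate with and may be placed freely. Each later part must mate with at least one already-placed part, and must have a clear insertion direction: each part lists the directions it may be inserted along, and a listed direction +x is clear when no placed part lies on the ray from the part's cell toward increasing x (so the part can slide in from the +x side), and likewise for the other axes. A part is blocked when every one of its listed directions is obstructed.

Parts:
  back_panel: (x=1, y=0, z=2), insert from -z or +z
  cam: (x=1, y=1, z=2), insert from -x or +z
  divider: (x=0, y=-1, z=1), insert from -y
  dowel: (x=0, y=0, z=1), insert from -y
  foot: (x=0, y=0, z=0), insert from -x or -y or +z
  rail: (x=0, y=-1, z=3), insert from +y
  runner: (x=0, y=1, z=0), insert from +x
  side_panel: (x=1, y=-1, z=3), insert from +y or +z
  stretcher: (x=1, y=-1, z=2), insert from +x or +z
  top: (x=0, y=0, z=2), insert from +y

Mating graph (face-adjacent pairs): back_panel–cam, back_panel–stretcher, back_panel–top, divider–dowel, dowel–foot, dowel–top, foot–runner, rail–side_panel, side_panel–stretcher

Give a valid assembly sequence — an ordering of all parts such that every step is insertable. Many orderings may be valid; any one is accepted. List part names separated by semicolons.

top; back_panel; cam; dowel; divider; foot; runner; stretcher; side_panel; rail

1. top@(0, 0, 2) [+y clear] — {top}
2. back_panel@(1, 0, 2) [-z clear] — {back_panel, top}
3. cam@(1, 1, 2) [-x clear] — {back_panel, cam, top}
4. dowel@(0, 0, 1) [-y clear] — {back_panel, cam, dowel, top}
5. divider@(0, -1, 1) [-y clear] — {back_panel, cam, divider, dowel, top}
6. foot@(0, 0, 0) [-x clear] — {back_panel, cam, divider, dowel, foot, top}
7. runner@(0, 1, 0) [+x clear] — {back_panel, cam, divider, dowel, foot, runner, top}
8. stretcher@(1, -1, 2) [+x clear] — {back_panel, cam, divider, dowel, foot, runner, stretcher, top}
9. side_panel@(1, -1, 3) [+y clear] — {back_panel, cam, divider, dowel, foot, runner, side_panel, stretcher, top}
10. rail@(0, -1, 3) [+y clear] — {back_panel, cam, divider, dowel, foot, rail, runner, side_panel, stretcher, top}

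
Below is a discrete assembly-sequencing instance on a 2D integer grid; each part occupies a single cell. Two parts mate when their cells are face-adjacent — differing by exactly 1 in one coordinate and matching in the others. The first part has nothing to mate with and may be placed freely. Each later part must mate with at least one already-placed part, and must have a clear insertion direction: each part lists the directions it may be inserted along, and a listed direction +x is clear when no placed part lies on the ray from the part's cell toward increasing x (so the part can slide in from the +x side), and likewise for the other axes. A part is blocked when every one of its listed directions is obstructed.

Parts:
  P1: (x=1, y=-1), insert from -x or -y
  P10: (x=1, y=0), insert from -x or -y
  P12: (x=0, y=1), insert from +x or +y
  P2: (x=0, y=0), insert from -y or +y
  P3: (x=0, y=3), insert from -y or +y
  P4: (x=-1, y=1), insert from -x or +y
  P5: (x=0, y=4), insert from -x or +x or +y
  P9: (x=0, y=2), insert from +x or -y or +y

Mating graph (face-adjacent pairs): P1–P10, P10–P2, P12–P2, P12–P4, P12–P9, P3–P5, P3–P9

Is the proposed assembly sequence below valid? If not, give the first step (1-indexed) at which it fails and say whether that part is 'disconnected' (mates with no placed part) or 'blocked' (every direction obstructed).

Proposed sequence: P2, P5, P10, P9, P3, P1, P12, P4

Invalid at step 2 (disconnected)

1. P2@(0, 0) [-y clear] — {P2}
2. P5@(0, 4) — no placed neighbour ⇒ disconnected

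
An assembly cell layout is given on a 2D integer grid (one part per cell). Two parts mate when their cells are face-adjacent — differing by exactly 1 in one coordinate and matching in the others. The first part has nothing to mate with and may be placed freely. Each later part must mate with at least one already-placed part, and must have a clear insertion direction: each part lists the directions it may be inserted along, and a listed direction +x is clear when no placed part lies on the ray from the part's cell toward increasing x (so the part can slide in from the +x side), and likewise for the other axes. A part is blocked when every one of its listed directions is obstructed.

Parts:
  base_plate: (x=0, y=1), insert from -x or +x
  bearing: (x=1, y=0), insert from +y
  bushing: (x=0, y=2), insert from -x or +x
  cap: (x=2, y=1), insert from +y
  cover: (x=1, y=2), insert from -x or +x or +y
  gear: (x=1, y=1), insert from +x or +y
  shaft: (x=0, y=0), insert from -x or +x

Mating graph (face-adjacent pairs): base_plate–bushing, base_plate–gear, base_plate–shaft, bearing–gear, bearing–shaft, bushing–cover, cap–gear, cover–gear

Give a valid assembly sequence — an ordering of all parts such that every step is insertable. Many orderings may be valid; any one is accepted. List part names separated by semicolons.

1. base_plate@(0, 1) [-x clear] — {base_plate}
2. bushing@(0, 2) [-x clear] — {base_plate, bushing}
3. shaft@(0, 0) [-x clear] — {base_plate, bushing, shaft}
4. bearing@(1, 0) [+y clear] — {base_plate, bearing, bushing, shaft}
5. gear@(1, 1) [+x clear] — {base_plate, bearing, bushing, gear, shaft}
6. cover@(1, 2) [+x clear] — {base_plate, bearing, bushing, cover, gear, shaft}
7. cap@(2, 1) [+y clear] — {base_plate, bearing, bushing, cap, cover, gear, shaft}

base_plate; bushing; shaft; bearing; gear; cover; cap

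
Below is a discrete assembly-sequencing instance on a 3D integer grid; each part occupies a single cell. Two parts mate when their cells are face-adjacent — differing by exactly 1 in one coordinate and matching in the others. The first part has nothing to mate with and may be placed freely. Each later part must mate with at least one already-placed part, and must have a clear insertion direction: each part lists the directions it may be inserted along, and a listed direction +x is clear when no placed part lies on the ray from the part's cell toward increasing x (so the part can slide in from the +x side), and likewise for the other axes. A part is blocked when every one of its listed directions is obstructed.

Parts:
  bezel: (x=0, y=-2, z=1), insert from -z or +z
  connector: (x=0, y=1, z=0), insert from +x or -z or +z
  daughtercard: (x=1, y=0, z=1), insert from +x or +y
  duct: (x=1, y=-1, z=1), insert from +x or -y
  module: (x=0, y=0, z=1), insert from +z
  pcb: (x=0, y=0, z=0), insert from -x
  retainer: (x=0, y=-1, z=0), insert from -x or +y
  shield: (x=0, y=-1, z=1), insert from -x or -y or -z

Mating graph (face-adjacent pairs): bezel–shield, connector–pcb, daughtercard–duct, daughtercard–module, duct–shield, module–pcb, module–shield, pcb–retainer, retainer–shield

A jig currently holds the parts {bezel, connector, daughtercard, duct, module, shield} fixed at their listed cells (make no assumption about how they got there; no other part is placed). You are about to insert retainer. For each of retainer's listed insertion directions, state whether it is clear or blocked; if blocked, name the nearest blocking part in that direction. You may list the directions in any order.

+y: blocked by connector; -x: clear

-x: ray from retainer(0, -1, 0) has no placed part ⇒ clear
+y: nearest on ray is connector@(0, 1, 0) ⇒ blocked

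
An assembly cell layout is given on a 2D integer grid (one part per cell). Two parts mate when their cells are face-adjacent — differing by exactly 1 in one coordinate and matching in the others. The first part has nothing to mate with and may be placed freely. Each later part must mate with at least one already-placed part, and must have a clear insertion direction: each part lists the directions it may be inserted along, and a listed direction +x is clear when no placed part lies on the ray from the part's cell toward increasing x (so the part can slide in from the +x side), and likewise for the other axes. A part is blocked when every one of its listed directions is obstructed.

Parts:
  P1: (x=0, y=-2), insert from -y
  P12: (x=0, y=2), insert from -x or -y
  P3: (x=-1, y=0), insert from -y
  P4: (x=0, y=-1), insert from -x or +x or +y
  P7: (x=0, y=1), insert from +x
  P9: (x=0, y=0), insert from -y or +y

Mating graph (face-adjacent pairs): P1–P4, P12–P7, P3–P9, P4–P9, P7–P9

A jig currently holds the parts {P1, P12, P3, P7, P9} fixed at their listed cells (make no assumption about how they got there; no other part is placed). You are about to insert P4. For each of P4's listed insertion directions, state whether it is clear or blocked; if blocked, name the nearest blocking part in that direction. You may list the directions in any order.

+x: clear; +y: blocked by P9; -x: clear

-x: ray from P4(0, -1) has no placed part ⇒ clear
+x: ray from P4(0, -1) has no placed part ⇒ clear
+y: nearest on ray is P9@(0, 0) ⇒ blocked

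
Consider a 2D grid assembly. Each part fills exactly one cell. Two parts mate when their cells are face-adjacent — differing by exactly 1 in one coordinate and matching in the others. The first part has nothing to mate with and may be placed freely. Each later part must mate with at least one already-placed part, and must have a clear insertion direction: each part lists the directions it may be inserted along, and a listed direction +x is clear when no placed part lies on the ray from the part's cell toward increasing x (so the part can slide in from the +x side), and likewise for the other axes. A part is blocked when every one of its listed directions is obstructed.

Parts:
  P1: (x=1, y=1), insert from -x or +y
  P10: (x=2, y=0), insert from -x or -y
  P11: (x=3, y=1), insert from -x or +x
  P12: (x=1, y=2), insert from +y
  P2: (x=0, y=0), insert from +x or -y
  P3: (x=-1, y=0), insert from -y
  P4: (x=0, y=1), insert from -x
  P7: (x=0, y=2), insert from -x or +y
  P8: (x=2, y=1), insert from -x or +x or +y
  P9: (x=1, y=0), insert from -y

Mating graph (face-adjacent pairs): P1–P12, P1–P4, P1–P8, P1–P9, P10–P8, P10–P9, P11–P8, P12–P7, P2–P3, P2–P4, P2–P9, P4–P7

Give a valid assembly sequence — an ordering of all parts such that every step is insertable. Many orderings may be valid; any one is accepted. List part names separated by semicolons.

1. P8@(2, 1) [-x clear] — {P8}
2. P1@(1, 1) [-x clear] — {P1, P8}
3. P12@(1, 2) [+y clear] — {P1, P12, P8}
4. P4@(0, 1) [-x clear] — {P1, P12, P4, P8}
5. P2@(0, 0) [+x clear] — {P1, P12, P2, P4, P8}
6. P9@(1, 0) [-y clear] — {P1, P12, P2, P4, P8, P9}
7. P3@(-1, 0) [-y clear] — {P1, P12, P2, P3, P4, P8, P9}
8. P11@(3, 1) [+x clear] — {P1, P11, P12, P2, P3, P4, P8, P9}
9. P10@(2, 0) [-y clear] — {P1, P10, P11, P12, P2, P3, P4, P8, P9}
10. P7@(0, 2) [-x clear] — {P1, P10, P11, P12, P2, P3, P4, P7, P8, P9}

P8; P1; P12; P4; P2; P9; P3; P11; P10; P7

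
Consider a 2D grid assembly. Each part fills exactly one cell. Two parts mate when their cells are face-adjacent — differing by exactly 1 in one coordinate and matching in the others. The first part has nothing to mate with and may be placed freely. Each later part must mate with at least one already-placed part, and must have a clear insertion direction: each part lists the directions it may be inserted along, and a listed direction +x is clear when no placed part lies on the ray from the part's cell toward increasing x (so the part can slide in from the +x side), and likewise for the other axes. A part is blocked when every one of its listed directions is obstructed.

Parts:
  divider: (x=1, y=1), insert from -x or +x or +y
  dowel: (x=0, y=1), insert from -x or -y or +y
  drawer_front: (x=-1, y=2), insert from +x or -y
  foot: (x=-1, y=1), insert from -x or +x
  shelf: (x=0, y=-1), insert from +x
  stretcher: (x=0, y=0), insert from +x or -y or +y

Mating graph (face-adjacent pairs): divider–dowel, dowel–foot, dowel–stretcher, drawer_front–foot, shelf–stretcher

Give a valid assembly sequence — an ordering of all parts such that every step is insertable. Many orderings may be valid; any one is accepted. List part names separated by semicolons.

1. drawer_front@(-1, 2) [+x clear] — {drawer_front}
2. foot@(-1, 1) [-x clear] — {drawer_front, foot}
3. dowel@(0, 1) [-y clear] — {dowel, drawer_front, foot}
4. divider@(1, 1) [+x clear] — {divider, dowel, drawer_front, foot}
5. stretcher@(0, 0) [+x clear] — {divider, dowel, drawer_front, foot, stretcher}
6. shelf@(0, -1) [+x clear] — {divider, dowel, drawer_front, foot, shelf, stretcher}

drawer_front; foot; dowel; divider; stretcher; shelf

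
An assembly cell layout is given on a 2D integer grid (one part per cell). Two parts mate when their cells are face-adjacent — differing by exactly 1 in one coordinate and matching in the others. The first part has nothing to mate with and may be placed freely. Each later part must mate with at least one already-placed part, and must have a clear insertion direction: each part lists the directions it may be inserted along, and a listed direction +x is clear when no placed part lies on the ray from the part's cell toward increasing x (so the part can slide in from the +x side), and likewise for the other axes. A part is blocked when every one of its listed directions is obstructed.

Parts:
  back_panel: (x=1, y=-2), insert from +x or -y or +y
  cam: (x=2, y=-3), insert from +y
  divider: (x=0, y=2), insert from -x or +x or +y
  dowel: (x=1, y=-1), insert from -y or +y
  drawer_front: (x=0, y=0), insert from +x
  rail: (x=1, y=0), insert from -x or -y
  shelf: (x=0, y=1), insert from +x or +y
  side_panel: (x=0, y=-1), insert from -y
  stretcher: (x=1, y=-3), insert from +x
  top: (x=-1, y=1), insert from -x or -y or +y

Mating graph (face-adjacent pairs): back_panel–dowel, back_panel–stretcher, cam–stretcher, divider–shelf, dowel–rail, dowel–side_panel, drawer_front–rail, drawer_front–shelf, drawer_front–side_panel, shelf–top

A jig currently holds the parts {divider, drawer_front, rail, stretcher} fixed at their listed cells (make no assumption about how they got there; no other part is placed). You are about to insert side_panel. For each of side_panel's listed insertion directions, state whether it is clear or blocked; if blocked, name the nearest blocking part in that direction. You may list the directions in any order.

-y: ray from side_panel(0, -1) has no placed part ⇒ clear

-y: clear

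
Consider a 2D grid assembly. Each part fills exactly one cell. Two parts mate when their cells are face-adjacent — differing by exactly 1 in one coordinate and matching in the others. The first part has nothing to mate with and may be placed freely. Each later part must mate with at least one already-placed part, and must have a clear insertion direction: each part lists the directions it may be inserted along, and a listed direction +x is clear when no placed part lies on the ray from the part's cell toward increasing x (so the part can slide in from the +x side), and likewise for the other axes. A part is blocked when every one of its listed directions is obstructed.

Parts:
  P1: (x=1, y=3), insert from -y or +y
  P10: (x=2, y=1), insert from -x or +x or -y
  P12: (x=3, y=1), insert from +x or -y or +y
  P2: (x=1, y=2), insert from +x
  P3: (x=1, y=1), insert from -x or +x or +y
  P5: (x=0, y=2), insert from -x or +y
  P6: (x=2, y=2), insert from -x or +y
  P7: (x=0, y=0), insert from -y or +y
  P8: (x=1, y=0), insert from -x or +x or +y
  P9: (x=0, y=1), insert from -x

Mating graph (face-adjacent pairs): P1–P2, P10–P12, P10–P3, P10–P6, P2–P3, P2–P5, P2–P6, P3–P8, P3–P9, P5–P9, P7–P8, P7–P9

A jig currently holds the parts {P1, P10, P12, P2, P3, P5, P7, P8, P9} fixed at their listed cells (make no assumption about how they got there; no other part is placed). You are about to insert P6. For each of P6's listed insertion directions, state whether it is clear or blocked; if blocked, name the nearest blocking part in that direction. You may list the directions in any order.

+y: clear; -x: blocked by P2

-x: nearest on ray is P2@(1, 2) ⇒ blocked
+y: ray from P6(2, 2) has no placed part ⇒ clear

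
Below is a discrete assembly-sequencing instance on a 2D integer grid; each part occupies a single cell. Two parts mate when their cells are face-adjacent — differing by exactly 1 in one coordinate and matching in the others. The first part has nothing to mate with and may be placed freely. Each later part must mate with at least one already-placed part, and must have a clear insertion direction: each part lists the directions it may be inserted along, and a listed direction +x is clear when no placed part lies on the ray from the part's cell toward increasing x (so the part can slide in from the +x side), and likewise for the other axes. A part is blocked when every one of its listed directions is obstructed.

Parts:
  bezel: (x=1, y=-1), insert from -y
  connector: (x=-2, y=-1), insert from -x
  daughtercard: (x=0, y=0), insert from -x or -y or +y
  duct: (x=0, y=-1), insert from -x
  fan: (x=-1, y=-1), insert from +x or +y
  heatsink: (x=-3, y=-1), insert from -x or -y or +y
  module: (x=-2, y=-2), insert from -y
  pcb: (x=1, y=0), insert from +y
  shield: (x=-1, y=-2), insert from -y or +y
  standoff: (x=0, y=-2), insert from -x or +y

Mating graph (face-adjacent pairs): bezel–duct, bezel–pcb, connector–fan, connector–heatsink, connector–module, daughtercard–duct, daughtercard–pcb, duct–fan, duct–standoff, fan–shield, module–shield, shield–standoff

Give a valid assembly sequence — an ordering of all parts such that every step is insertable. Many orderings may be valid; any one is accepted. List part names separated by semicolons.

bezel; duct; fan; connector; daughtercard; heatsink; standoff; module; shield; pcb

1. bezel@(1, -1) [-y clear] — {bezel}
2. duct@(0, -1) [-x clear] — {bezel, duct}
3. fan@(-1, -1) [+y clear] — {bezel, duct, fan}
4. connector@(-2, -1) [-x clear] — {bezel, connector, duct, fan}
5. daughtercard@(0, 0) [-x clear] — {bezel, connector, daughtercard, duct, fan}
6. heatsink@(-3, -1) [-x clear] — {bezel, connector, daughtercard, duct, fan, heatsink}
7. standoff@(0, -2) [-x clear] — {bezel, connector, daughtercard, duct, fan, heatsink, standoff}
8. module@(-2, -2) [-y clear] — {bezel, connector, daughtercard, duct, fan, heatsink, module, standoff}
9. shield@(-1, -2) [-y clear] — {bezel, connector, daughtercard, duct, fan, heatsink, module, shield, standoff}
10. pcb@(1, 0) [+y clear] — {bezel, connector, daughtercard, duct, fan, heatsink, module, pcb, shield, standoff}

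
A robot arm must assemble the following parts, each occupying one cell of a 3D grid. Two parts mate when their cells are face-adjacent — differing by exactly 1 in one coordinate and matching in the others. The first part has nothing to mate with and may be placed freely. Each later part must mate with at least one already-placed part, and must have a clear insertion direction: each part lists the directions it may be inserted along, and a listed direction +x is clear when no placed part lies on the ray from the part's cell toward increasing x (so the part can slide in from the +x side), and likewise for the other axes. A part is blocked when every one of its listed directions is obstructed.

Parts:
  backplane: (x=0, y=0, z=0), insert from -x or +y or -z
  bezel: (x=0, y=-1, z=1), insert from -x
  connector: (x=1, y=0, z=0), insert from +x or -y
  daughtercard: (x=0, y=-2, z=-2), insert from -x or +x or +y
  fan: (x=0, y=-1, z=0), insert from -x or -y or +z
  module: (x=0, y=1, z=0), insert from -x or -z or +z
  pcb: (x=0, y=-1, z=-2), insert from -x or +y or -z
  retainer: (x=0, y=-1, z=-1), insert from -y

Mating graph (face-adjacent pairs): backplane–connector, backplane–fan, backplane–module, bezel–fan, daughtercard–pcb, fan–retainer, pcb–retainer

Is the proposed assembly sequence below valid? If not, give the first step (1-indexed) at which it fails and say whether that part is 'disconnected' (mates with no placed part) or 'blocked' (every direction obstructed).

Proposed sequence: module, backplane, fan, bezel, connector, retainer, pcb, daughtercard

Valid

1. module@(0, 1, 0) [-x clear] — {module}
2. backplane@(0, 0, 0) [-x clear] — {backplane, module}
3. fan@(0, -1, 0) [-x clear] — {backplane, fan, module}
4. bezel@(0, -1, 1) [-x clear] — {backplane, bezel, fan, module}
5. connector@(1, 0, 0) [+x clear] — {backplane, bezel, connector, fan, module}
6. retainer@(0, -1, -1) [-y clear] — {backplane, bezel, connector, fan, module, retainer}
7. pcb@(0, -1, -2) [-x clear] — {backplane, bezel, connector, fan, module, pcb, retainer}
8. daughtercard@(0, -2, -2) [-x clear] — {backplane, bezel, connector, daughtercard, fan, module, pcb, retainer}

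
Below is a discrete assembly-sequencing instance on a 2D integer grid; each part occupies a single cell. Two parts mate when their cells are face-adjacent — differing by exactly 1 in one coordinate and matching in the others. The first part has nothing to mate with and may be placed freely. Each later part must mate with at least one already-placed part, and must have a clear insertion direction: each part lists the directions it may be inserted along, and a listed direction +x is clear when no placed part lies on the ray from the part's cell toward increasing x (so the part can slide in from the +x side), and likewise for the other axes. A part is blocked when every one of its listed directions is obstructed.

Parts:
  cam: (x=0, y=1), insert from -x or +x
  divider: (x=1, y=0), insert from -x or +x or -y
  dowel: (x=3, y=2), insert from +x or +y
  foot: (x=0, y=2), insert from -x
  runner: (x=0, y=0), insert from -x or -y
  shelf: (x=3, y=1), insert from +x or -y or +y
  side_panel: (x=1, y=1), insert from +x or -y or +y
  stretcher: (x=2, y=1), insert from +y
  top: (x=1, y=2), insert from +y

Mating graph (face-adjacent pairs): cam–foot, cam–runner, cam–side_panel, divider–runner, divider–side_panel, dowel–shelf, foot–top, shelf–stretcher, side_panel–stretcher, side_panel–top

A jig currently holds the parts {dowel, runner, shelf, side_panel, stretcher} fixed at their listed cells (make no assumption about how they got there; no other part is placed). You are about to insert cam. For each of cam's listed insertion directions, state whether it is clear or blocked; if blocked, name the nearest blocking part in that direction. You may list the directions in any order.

+x: blocked by side_panel; -x: clear

-x: ray from cam(0, 1) has no placed part ⇒ clear
+x: nearest on ray is side_panel@(1, 1) ⇒ blocked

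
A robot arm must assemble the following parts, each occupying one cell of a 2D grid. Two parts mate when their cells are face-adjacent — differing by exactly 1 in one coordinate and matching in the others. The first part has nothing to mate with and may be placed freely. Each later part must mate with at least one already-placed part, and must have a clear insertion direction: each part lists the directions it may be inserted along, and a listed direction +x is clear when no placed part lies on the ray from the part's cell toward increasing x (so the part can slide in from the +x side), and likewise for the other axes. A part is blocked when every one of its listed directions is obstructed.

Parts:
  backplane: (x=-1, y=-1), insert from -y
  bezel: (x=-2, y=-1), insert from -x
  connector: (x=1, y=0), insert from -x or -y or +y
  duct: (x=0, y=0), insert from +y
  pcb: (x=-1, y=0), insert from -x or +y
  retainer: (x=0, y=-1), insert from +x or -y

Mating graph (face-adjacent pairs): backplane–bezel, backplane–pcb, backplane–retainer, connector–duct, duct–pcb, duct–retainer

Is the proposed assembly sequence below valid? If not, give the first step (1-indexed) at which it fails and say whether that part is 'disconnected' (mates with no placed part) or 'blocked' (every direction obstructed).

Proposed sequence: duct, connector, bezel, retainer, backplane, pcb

Invalid at step 3 (disconnected)

1. duct@(0, 0) [+y clear] — {duct}
2. connector@(1, 0) [-y clear] — {connector, duct}
3. bezel@(-2, -1) — no placed neighbour ⇒ disconnected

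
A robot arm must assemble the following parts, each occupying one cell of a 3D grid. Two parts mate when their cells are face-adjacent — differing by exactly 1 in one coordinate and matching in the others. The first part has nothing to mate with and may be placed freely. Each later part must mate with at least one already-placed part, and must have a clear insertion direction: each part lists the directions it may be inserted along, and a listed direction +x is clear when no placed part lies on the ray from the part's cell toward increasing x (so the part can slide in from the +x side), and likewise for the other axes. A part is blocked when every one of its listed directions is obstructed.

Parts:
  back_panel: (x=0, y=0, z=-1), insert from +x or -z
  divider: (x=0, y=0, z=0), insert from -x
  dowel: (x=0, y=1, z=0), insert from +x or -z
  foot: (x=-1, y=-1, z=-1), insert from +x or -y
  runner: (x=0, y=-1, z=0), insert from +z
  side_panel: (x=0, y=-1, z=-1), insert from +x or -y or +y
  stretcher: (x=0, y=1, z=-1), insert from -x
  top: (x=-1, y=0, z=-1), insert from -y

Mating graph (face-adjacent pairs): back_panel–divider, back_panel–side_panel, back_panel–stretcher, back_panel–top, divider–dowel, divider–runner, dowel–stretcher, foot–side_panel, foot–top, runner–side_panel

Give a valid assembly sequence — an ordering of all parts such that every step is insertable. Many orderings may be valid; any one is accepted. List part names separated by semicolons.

1. top@(-1, 0, -1) [-y clear] — {top}
2. foot@(-1, -1, -1) [+x clear] — {foot, top}
3. side_panel@(0, -1, -1) [+x clear] — {foot, side_panel, top}
4. runner@(0, -1, 0) [+z clear] — {foot, runner, side_panel, top}
5. back_panel@(0, 0, -1) [+x clear] — {back_panel, foot, runner, side_panel, top}
6. stretcher@(0, 1, -1) [-x clear] — {back_panel, foot, runner, side_panel, stretcher, top}
7. dowel@(0, 1, 0) [+x clear] — {back_panel, dowel, foot, runner, side_panel, stretcher, top}
8. divider@(0, 0, 0) [-x clear] — {back_panel, divider, dowel, foot, runner, side_panel, stretcher, top}

top; foot; side_panel; runner; back_panel; stretcher; dowel; divider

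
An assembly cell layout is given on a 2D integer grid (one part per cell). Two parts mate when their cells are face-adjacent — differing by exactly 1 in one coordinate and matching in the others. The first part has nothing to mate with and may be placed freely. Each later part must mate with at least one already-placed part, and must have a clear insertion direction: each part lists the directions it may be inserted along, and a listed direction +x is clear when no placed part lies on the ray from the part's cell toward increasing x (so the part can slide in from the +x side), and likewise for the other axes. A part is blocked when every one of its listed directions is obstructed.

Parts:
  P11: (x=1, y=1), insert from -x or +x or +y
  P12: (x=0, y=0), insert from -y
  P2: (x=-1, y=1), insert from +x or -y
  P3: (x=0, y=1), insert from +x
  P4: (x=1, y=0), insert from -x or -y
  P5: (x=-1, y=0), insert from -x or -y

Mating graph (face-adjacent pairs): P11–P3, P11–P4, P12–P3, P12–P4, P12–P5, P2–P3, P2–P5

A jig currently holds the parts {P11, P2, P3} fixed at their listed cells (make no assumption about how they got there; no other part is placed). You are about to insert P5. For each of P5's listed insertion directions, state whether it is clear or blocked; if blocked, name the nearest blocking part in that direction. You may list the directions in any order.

-x: clear; -y: clear

-x: ray from P5(-1, 0) has no placed part ⇒ clear
-y: ray from P5(-1, 0) has no placed part ⇒ clear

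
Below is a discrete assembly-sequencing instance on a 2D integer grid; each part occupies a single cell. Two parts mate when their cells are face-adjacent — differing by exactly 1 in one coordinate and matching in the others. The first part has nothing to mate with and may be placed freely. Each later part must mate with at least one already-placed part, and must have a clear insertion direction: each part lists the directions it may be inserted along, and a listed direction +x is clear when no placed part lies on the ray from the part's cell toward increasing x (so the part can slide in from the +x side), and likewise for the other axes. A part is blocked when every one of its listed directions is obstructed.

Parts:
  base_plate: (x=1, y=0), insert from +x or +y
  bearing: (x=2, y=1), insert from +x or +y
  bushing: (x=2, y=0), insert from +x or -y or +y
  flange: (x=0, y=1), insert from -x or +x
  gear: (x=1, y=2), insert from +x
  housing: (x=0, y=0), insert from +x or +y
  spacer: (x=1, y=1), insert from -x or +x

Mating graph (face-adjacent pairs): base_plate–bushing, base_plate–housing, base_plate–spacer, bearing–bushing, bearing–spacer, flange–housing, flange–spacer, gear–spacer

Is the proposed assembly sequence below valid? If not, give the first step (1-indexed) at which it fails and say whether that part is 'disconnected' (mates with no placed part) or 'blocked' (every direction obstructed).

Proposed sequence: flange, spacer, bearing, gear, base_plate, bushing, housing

Invalid at step 7 (blocked)

1. flange@(0, 1) [-x clear] — {flange}
2. spacer@(1, 1) [+x clear] — {flange, spacer}
3. bearing@(2, 1) [+x clear] — {bearing, flange, spacer}
4. gear@(1, 2) [+x clear] — {bearing, flange, gear, spacer}
5. base_plate@(1, 0) [+x clear] — {base_plate, bearing, flange, gear, spacer}
6. bushing@(2, 0) [+x clear] — {base_plate, bearing, bushing, flange, gear, spacer}
7. housing@(0, 0) — +x/+y all obstructed ⇒ blocked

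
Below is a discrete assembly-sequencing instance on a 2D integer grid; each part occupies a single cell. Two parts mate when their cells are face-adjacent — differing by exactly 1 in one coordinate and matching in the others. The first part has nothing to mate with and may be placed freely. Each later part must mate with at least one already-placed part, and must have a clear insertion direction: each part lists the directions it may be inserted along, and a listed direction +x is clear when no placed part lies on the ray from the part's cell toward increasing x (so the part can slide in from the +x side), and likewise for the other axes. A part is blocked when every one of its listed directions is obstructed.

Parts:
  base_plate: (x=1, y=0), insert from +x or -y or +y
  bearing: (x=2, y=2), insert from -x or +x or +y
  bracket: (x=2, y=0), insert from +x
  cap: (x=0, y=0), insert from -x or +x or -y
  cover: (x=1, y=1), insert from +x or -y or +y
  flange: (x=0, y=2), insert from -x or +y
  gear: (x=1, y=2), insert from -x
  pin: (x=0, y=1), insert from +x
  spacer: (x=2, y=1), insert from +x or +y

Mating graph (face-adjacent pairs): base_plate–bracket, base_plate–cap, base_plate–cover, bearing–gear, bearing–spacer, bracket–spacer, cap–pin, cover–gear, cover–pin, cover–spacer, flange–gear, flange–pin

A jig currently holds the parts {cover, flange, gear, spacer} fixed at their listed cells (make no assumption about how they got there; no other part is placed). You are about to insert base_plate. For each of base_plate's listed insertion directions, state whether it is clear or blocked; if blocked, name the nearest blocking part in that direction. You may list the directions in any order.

+x: clear; +y: blocked by cover; -y: clear

+x: ray from base_plate(1, 0) has no placed part ⇒ clear
-y: ray from base_plate(1, 0) has no placed part ⇒ clear
+y: nearest on ray is cover@(1, 1) ⇒ blocked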